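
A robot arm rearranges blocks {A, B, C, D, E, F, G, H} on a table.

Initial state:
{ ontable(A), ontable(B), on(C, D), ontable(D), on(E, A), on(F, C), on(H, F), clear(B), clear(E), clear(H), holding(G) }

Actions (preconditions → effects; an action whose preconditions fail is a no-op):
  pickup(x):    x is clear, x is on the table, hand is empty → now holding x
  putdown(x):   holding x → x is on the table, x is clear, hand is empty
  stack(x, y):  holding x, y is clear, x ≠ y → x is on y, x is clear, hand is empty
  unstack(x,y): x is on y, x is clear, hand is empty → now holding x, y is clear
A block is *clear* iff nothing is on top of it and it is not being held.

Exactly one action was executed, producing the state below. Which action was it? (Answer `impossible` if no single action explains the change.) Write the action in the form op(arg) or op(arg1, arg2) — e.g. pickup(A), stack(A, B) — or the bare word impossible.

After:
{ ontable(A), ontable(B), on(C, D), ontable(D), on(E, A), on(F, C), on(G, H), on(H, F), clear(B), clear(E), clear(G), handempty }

target: towers=[A/E; B; D/C/F/H/G] holding=-
        putdown(G) → towers=[A/E; B; D/C/F/H; G] holding=-
       stack(G, E) → towers=[A/E/G; B; D/C/F/H] holding=-
       stack(G, H) → towers=[A/E; B; D/C/F/H/G] holding=-  ← match
       stack(G, B) → towers=[A/E; B/G; D/C/F/H] holding=-

stack(G, H)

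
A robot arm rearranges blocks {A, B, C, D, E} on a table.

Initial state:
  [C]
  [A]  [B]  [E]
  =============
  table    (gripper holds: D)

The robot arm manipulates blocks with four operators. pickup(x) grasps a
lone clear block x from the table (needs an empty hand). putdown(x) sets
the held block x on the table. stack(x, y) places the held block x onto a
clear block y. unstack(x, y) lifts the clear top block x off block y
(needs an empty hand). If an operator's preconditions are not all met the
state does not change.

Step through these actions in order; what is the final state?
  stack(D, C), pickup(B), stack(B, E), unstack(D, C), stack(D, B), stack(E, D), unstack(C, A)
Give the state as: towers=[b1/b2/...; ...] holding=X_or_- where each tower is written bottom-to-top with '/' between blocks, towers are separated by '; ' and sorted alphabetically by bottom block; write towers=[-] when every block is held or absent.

step 1 (stack(D, C)): towers=[A/C/D; B; E] holding=-
step 2 (pickup(B)): towers=[A/C/D; E] holding=B
step 3 (stack(B, E)): towers=[A/C/D; E/B] holding=-
step 4 (unstack(D, C)): towers=[A/C; E/B] holding=D
step 5 (stack(D, B)): towers=[A/C; E/B/D] holding=-
step 6 (stack(E, D)) [no-op]: towers=[A/C; E/B/D] holding=-
step 7 (unstack(C, A)): towers=[A; E/B/D] holding=C

towers=[A; E/B/D] holding=C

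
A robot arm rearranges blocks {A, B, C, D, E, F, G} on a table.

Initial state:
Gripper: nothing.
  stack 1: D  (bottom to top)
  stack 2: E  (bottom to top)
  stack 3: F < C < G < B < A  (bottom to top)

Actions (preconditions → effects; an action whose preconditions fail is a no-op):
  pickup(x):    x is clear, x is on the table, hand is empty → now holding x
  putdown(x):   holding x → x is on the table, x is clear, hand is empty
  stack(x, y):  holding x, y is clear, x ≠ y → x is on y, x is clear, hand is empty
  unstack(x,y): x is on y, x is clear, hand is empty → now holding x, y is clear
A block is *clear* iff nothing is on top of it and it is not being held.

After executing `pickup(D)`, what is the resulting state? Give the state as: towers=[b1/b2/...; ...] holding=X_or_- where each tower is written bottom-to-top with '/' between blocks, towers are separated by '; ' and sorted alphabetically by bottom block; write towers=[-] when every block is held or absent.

towers=[E; F/C/G/B/A] holding=D

before: towers=[D; E; F/C/G/B/A] holding=-
pre[pickup(D)]: clear(D) ok, ontable(D) ok, handempty ok
all met → apply pickup(D)
after:  towers=[E; F/C/G/B/A] holding=D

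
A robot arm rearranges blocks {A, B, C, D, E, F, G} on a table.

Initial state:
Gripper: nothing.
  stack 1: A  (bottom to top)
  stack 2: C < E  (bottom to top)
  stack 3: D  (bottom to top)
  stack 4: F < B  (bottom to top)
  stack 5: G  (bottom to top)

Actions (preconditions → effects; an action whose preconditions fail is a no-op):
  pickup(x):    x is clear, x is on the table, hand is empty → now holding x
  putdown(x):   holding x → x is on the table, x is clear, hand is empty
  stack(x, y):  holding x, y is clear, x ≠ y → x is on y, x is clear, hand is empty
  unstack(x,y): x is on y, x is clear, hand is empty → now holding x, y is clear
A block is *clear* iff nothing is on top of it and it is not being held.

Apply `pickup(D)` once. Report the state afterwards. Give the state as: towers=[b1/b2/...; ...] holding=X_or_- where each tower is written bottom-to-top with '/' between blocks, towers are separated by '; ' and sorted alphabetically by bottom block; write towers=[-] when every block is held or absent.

before: towers=[A; C/E; D; F/B; G] holding=-
pre[pickup(D)]: clear(D) ✓, ontable(D) ✓, handempty ✓
all met → apply pickup(D)
after:  towers=[A; C/E; F/B; G] holding=D

towers=[A; C/E; F/B; G] holding=D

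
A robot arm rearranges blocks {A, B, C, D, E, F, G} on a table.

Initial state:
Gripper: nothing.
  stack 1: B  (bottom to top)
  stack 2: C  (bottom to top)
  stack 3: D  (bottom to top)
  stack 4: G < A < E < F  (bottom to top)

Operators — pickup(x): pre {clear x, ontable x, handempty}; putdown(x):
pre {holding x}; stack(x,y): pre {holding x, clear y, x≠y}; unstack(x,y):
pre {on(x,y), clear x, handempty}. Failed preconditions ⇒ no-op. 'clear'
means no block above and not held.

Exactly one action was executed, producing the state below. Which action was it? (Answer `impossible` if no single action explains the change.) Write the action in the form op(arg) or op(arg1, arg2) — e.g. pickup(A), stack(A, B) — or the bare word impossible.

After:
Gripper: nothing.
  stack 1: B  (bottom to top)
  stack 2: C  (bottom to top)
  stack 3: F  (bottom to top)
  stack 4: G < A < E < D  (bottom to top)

target: towers=[B; C; F; G/A/E/D] holding=-
         pickup(B) → towers=[C; D; G/A/E/F] holding=B
     unstack(F, E) → towers=[B; C; D; G/A/E] holding=F
         pickup(D) → towers=[B; C; G/A/E/F] holding=D
         pickup(C) → towers=[B; D; G/A/E/F] holding=C
none of the 4 applicable actions match → impossible

impossible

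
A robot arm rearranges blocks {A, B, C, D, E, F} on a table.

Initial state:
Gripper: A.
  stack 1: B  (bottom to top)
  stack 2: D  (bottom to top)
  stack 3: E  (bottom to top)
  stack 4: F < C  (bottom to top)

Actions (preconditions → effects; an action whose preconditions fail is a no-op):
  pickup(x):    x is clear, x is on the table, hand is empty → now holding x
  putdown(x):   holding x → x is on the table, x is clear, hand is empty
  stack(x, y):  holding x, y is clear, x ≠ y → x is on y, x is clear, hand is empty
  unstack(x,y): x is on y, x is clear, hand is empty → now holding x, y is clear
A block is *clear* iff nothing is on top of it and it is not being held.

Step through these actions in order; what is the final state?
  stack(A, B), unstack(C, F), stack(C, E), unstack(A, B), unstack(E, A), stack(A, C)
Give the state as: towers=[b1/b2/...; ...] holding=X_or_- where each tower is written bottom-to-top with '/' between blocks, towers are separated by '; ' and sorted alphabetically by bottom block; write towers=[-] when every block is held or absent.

towers=[B; D; E/C/A; F] holding=-

step 1 (stack(A, B)): towers=[B/A; D; E; F/C] holding=-
step 2 (unstack(C, F)): towers=[B/A; D; E; F] holding=C
step 3 (stack(C, E)): towers=[B/A; D; E/C; F] holding=-
step 4 (unstack(A, B)): towers=[B; D; E/C; F] holding=A
step 5 (unstack(E, A)) [no-op]: towers=[B; D; E/C; F] holding=A
step 6 (stack(A, C)): towers=[B; D; E/C/A; F] holding=-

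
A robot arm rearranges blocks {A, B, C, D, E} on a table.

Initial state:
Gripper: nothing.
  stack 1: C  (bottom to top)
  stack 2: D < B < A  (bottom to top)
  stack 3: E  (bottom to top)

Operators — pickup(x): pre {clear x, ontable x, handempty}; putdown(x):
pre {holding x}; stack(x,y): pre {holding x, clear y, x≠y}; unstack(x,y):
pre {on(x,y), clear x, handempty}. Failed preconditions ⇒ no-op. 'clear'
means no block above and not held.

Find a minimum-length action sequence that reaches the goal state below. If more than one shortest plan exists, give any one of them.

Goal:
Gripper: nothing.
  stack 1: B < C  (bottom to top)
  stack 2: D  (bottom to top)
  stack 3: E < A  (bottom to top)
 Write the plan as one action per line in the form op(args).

step 1 (unstack(A, B)): towers=[C; D/B; E] holding=A
step 2 (stack(A, E)): towers=[C; D/B; E/A] holding=-
step 3 (unstack(B, D)): towers=[C; D; E/A] holding=B
step 4 (putdown(B)): towers=[B; C; D; E/A] holding=-
step 5 (pickup(C)): towers=[B; D; E/A] holding=C
step 6 (stack(C, B)): towers=[B/C; D; E/A] holding=-
goal check: towers=[B/C; D; E/A] holding=- — reached (length 6, optimal by BFS)

unstack(A, B)
stack(A, E)
unstack(B, D)
putdown(B)
pickup(C)
stack(C, B)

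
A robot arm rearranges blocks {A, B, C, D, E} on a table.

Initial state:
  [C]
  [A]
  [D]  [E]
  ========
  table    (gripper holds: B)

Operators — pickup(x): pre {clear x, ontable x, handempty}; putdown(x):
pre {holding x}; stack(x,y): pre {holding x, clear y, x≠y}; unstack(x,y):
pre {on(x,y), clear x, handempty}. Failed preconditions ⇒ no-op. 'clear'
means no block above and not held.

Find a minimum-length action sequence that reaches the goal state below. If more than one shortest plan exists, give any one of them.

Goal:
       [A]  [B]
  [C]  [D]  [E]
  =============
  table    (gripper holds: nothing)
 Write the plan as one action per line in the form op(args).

step 1 (stack(B, E)): towers=[D/A/C; E/B] holding=-
step 2 (unstack(C, A)): towers=[D/A; E/B] holding=C
step 3 (putdown(C)): towers=[C; D/A; E/B] holding=-
goal check: towers=[C; D/A; E/B] holding=- — reached (length 3, optimal by BFS)

stack(B, E)
unstack(C, A)
putdown(C)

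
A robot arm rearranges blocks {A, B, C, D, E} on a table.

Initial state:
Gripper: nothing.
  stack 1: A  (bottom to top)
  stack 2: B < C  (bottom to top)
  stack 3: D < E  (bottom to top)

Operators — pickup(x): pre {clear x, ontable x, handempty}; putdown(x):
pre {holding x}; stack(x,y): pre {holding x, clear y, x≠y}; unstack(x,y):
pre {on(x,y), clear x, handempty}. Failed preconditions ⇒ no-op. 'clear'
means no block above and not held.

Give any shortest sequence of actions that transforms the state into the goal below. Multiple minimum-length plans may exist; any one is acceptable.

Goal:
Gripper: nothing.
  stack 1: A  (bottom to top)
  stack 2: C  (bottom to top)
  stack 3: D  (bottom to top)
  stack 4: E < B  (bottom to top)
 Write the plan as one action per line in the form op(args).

step 1 (unstack(E, D)): towers=[A; B/C; D] holding=E
step 2 (putdown(E)): towers=[A; B/C; D; E] holding=-
step 3 (unstack(C, B)): towers=[A; B; D; E] holding=C
step 4 (putdown(C)): towers=[A; B; C; D; E] holding=-
step 5 (pickup(B)): towers=[A; C; D; E] holding=B
step 6 (stack(B, E)): towers=[A; C; D; E/B] holding=-
goal check: towers=[A; C; D; E/B] holding=- — reached (length 6, optimal by BFS)

unstack(E, D)
putdown(E)
unstack(C, B)
putdown(C)
pickup(B)
stack(B, E)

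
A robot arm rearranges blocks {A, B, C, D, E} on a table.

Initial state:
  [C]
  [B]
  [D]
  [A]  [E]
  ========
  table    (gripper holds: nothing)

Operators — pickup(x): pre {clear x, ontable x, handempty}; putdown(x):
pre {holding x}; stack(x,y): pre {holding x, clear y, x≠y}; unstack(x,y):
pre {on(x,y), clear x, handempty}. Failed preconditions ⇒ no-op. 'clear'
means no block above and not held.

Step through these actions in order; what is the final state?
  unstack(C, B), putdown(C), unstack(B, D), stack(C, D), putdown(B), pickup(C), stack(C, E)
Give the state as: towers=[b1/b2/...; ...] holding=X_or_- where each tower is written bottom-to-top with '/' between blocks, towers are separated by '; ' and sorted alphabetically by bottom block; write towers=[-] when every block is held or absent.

towers=[A/D; B; E/C] holding=-

step 1 (unstack(C, B)): towers=[A/D/B; E] holding=C
step 2 (putdown(C)): towers=[A/D/B; C; E] holding=-
step 3 (unstack(B, D)): towers=[A/D; C; E] holding=B
step 4 (stack(C, D)) [no-op]: towers=[A/D; C; E] holding=B
step 5 (putdown(B)): towers=[A/D; B; C; E] holding=-
step 6 (pickup(C)): towers=[A/D; B; E] holding=C
step 7 (stack(C, E)): towers=[A/D; B; E/C] holding=-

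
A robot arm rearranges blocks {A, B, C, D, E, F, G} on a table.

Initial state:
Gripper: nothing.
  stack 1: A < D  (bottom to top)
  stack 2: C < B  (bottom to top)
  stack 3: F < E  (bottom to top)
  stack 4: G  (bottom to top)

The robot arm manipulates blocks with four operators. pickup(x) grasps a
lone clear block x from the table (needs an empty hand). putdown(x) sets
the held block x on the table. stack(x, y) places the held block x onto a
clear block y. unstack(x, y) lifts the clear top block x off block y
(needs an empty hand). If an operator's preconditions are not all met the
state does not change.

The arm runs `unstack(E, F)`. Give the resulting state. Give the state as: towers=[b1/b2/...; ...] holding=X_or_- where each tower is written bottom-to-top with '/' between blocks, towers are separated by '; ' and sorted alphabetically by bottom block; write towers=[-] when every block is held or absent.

towers=[A/D; C/B; F; G] holding=E

before: towers=[A/D; C/B; F/E; G] holding=-
pre[unstack(E, F)]: on(E,F) yes, clear(E) yes, handempty yes
all met → apply unstack(E, F)
after:  towers=[A/D; C/B; F; G] holding=E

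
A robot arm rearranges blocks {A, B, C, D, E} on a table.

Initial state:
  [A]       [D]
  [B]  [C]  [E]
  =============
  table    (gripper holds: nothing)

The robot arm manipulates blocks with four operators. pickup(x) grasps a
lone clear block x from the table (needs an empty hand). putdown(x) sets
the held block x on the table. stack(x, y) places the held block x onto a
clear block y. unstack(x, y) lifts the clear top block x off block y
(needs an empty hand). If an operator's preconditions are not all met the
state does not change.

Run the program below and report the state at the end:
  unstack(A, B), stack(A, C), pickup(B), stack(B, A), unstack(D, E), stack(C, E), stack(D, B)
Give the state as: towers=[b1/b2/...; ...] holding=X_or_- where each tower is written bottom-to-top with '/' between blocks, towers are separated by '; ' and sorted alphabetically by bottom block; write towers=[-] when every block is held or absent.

step 1 (unstack(A, B)): towers=[B; C; E/D] holding=A
step 2 (stack(A, C)): towers=[B; C/A; E/D] holding=-
step 3 (pickup(B)): towers=[C/A; E/D] holding=B
step 4 (stack(B, A)): towers=[C/A/B; E/D] holding=-
step 5 (unstack(D, E)): towers=[C/A/B; E] holding=D
step 6 (stack(C, E)) [no-op]: towers=[C/A/B; E] holding=D
step 7 (stack(D, B)): towers=[C/A/B/D; E] holding=-

towers=[C/A/B/D; E] holding=-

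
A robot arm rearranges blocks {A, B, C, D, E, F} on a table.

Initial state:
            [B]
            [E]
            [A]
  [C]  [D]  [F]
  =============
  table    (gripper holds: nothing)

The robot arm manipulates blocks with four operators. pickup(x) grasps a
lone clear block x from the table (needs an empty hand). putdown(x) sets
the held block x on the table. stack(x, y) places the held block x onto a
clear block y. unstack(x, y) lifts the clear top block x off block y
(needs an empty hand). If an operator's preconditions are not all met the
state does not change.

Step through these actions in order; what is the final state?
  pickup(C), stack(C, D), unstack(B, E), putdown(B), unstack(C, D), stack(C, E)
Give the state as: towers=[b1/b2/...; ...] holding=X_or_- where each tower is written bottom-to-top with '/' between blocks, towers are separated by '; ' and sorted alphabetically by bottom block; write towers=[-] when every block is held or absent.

step 1 (pickup(C)): towers=[D; F/A/E/B] holding=C
step 2 (stack(C, D)): towers=[D/C; F/A/E/B] holding=-
step 3 (unstack(B, E)): towers=[D/C; F/A/E] holding=B
step 4 (putdown(B)): towers=[B; D/C; F/A/E] holding=-
step 5 (unstack(C, D)): towers=[B; D; F/A/E] holding=C
step 6 (stack(C, E)): towers=[B; D; F/A/E/C] holding=-

towers=[B; D; F/A/E/C] holding=-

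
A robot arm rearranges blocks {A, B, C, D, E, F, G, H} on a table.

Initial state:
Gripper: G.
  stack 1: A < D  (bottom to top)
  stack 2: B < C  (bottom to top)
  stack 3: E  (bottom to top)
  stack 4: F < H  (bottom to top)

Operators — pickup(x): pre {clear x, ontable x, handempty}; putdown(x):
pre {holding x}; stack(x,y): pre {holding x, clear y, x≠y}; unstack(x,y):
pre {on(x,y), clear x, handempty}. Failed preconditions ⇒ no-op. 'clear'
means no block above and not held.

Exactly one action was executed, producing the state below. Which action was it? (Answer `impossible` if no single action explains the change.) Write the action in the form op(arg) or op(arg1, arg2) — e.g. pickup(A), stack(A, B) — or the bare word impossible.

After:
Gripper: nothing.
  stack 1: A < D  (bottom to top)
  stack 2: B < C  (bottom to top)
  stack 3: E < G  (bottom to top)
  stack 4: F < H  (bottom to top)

stack(G, E)

target: towers=[A/D; B/C; E/G; F/H] holding=-
        putdown(G) → towers=[A/D; B/C; E; F/H; G] holding=-
       stack(G, E) → towers=[A/D; B/C; E/G; F/H] holding=-  ← match
       stack(G, H) → towers=[A/D; B/C; E; F/H/G] holding=-
       stack(G, D) → towers=[A/D/G; B/C; E; F/H] holding=-
       stack(G, C) → towers=[A/D; B/C/G; E; F/H] holding=-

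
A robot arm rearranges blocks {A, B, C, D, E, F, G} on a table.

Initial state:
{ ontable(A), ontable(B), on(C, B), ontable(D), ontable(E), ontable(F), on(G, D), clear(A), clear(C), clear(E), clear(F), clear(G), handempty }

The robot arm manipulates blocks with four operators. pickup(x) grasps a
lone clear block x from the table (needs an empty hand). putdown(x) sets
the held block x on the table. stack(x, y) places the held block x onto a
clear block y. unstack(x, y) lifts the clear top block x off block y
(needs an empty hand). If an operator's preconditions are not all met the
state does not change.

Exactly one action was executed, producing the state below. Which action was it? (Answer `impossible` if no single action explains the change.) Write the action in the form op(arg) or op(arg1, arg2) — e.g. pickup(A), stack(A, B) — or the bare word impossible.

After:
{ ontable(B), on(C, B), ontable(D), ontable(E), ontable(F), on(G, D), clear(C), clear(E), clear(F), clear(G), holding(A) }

pickup(A)

target: towers=[B/C; D/G; E; F] holding=A
         pickup(F) → towers=[A; B/C; D/G; E] holding=F
     unstack(G, D) → towers=[A; B/C; D; E; F] holding=G
         pickup(A) → towers=[B/C; D/G; E; F] holding=A  ← match
         pickup(E) → towers=[A; B/C; D/G; F] holding=E
     unstack(C, B) → towers=[A; B; D/G; E; F] holding=C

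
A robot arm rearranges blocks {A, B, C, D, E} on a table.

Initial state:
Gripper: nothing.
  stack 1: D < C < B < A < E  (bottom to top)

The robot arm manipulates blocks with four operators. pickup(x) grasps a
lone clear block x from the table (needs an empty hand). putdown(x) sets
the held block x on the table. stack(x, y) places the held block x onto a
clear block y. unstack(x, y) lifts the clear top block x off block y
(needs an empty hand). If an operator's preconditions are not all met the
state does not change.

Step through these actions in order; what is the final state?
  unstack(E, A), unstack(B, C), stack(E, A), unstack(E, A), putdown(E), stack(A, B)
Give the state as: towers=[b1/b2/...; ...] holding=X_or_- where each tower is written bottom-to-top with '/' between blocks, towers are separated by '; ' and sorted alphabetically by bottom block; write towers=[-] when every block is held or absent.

step 1 (unstack(E, A)): towers=[D/C/B/A] holding=E
step 2 (unstack(B, C)) [no-op]: towers=[D/C/B/A] holding=E
step 3 (stack(E, A)): towers=[D/C/B/A/E] holding=-
step 4 (unstack(E, A)): towers=[D/C/B/A] holding=E
step 5 (putdown(E)): towers=[D/C/B/A; E] holding=-
step 6 (stack(A, B)) [no-op]: towers=[D/C/B/A; E] holding=-

towers=[D/C/B/A; E] holding=-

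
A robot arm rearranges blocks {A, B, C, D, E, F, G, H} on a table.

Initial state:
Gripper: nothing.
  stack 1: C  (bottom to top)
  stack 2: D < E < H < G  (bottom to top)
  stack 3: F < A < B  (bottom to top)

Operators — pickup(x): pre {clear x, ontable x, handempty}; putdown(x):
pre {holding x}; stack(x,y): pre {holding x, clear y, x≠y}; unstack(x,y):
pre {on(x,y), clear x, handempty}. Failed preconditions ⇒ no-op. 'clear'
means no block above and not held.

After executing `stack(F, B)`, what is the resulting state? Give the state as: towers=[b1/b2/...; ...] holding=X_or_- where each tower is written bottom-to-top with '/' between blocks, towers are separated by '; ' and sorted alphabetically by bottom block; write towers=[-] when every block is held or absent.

before: towers=[C; D/E/H/G; F/A/B] holding=-
pre[stack(F, B)]: holding(F) ✗, clear(B) ✓, F≠B ✓
holding(F) unmet → stack(F, B) is a no-op
after:  towers=[C; D/E/H/G; F/A/B] holding=-

towers=[C; D/E/H/G; F/A/B] holding=-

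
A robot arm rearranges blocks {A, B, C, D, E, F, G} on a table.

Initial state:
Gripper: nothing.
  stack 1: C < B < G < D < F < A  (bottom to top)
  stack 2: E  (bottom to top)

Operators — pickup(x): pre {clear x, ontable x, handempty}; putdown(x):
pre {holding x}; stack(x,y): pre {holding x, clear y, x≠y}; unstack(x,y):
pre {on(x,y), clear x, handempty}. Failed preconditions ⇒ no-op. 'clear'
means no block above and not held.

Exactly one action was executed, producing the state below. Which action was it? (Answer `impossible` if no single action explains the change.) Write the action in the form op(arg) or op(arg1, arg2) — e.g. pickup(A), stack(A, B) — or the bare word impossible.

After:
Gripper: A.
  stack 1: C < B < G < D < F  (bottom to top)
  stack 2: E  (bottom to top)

target: towers=[C/B/G/D/F; E] holding=A
     unstack(A, F) → towers=[C/B/G/D/F; E] holding=A  ← match
         pickup(E) → towers=[C/B/G/D/F/A] holding=E

unstack(A, F)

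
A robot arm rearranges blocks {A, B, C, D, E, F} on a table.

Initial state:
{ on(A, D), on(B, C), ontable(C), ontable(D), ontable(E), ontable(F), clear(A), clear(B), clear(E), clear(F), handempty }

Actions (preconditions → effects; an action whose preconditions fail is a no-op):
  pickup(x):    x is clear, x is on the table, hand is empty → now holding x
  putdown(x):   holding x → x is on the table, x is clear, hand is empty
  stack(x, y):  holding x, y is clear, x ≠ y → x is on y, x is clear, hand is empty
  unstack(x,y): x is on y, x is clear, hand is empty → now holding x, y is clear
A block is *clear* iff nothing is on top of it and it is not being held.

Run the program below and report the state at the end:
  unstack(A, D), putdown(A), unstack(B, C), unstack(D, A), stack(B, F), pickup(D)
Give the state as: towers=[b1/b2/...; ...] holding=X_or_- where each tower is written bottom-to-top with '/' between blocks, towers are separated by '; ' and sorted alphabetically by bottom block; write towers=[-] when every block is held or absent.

towers=[A; C; E; F/B] holding=D

step 1 (unstack(A, D)): towers=[C/B; D; E; F] holding=A
step 2 (putdown(A)): towers=[A; C/B; D; E; F] holding=-
step 3 (unstack(B, C)): towers=[A; C; D; E; F] holding=B
step 4 (unstack(D, A)) [no-op]: towers=[A; C; D; E; F] holding=B
step 5 (stack(B, F)): towers=[A; C; D; E; F/B] holding=-
step 6 (pickup(D)): towers=[A; C; E; F/B] holding=D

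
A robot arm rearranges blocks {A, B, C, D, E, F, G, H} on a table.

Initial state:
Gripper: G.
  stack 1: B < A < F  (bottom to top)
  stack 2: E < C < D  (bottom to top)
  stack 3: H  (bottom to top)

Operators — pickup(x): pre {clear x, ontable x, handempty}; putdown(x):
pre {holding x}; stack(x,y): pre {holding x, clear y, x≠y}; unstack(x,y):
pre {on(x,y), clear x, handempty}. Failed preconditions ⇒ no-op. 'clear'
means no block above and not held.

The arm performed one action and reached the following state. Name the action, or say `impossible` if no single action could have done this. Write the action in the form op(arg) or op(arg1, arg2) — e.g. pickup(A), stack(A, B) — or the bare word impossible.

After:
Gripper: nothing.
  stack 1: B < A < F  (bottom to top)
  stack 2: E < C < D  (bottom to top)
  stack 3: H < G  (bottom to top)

stack(G, H)

target: towers=[B/A/F; E/C/D; H/G] holding=-
        putdown(G) → towers=[B/A/F; E/C/D; G; H] holding=-
       stack(G, H) → towers=[B/A/F; E/C/D; H/G] holding=-  ← match
       stack(G, F) → towers=[B/A/F/G; E/C/D; H] holding=-
       stack(G, D) → towers=[B/A/F; E/C/D/G; H] holding=-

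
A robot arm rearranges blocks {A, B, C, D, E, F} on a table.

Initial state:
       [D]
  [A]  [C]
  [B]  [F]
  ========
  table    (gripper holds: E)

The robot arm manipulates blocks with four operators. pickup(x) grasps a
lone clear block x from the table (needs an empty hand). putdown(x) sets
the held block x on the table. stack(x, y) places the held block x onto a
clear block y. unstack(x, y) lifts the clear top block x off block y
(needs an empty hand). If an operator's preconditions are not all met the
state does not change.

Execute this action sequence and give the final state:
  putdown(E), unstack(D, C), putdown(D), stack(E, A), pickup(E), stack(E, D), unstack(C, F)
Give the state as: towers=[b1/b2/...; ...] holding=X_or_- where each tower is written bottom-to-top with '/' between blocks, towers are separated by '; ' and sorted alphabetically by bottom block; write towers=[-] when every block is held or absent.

step 1 (putdown(E)): towers=[B/A; E; F/C/D] holding=-
step 2 (unstack(D, C)): towers=[B/A; E; F/C] holding=D
step 3 (putdown(D)): towers=[B/A; D; E; F/C] holding=-
step 4 (stack(E, A)) [no-op]: towers=[B/A; D; E; F/C] holding=-
step 5 (pickup(E)): towers=[B/A; D; F/C] holding=E
step 6 (stack(E, D)): towers=[B/A; D/E; F/C] holding=-
step 7 (unstack(C, F)): towers=[B/A; D/E; F] holding=C

towers=[B/A; D/E; F] holding=C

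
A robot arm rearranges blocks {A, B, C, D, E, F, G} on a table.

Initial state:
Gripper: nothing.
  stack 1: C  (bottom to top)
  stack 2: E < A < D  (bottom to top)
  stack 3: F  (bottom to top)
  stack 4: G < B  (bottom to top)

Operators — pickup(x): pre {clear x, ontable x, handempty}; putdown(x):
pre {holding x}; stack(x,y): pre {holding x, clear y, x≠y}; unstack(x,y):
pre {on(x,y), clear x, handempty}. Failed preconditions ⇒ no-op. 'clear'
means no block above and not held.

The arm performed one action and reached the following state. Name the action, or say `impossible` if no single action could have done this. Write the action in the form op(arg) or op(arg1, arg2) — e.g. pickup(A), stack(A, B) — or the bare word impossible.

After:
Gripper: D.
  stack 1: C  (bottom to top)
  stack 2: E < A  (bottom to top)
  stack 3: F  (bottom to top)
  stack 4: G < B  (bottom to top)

target: towers=[C; E/A; F; G/B] holding=D
     unstack(B, G) → towers=[C; E/A/D; F; G] holding=B
         pickup(F) → towers=[C; E/A/D; G/B] holding=F
     unstack(D, A) → towers=[C; E/A; F; G/B] holding=D  ← match
         pickup(C) → towers=[E/A/D; F; G/B] holding=C

unstack(D, A)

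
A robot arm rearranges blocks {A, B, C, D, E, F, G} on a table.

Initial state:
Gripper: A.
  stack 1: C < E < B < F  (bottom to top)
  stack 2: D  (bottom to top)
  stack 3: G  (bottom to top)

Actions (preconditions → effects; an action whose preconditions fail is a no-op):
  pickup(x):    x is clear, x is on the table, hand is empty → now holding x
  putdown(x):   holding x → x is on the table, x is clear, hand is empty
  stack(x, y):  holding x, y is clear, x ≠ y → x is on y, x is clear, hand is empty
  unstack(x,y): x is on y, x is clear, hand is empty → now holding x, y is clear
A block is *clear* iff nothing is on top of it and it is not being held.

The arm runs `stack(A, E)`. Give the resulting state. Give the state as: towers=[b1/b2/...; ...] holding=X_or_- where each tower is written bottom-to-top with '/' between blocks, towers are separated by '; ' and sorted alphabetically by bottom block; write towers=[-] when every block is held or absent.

before: towers=[C/E/B/F; D; G] holding=A
pre[stack(A, E)]: holding(A) ✓, clear(E) ✗, A≠E ✓
clear(E) unmet → stack(A, E) is a no-op
after:  towers=[C/E/B/F; D; G] holding=A

towers=[C/E/B/F; D; G] holding=A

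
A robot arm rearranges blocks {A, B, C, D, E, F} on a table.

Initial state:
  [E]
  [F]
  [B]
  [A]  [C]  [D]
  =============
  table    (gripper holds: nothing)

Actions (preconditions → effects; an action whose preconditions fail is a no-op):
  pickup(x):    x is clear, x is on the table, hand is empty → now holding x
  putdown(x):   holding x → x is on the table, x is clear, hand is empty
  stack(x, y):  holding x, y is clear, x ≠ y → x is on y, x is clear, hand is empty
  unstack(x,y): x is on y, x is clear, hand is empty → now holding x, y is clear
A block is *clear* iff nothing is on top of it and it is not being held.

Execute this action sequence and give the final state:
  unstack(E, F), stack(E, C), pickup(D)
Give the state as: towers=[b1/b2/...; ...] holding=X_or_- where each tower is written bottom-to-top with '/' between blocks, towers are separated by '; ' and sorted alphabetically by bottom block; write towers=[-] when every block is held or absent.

towers=[A/B/F; C/E] holding=D

step 1 (unstack(E, F)): towers=[A/B/F; C; D] holding=E
step 2 (stack(E, C)): towers=[A/B/F; C/E; D] holding=-
step 3 (pickup(D)): towers=[A/B/F; C/E] holding=D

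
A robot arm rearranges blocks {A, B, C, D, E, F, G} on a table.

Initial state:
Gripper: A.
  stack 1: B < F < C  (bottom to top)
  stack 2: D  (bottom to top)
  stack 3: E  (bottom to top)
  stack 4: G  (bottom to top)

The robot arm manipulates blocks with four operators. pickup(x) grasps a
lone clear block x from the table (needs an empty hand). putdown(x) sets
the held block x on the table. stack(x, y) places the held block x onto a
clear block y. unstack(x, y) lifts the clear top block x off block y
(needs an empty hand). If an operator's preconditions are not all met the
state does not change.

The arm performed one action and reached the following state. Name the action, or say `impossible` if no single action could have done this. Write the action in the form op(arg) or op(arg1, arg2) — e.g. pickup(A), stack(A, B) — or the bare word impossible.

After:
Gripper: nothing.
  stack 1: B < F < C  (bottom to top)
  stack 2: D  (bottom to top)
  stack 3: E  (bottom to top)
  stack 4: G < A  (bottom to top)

stack(A, G)

target: towers=[B/F/C; D; E; G/A] holding=-
        putdown(A) → towers=[A; B/F/C; D; E; G] holding=-
       stack(A, G) → towers=[B/F/C; D; E; G/A] holding=-  ← match
       stack(A, D) → towers=[B/F/C; D/A; E; G] holding=-
       stack(A, E) → towers=[B/F/C; D; E/A; G] holding=-
       stack(A, C) → towers=[B/F/C/A; D; E; G] holding=-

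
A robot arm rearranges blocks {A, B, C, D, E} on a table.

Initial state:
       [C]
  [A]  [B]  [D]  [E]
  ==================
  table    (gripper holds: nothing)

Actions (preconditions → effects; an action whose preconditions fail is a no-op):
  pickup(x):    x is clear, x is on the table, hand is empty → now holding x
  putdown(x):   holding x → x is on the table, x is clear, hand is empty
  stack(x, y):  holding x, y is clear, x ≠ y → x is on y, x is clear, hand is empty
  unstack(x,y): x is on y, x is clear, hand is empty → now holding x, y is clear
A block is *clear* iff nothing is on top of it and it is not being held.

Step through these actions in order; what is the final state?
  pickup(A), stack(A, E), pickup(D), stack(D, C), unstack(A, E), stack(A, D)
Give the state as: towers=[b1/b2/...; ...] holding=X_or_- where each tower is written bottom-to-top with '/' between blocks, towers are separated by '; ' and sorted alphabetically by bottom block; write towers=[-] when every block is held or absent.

step 1 (pickup(A)): towers=[B/C; D; E] holding=A
step 2 (stack(A, E)): towers=[B/C; D; E/A] holding=-
step 3 (pickup(D)): towers=[B/C; E/A] holding=D
step 4 (stack(D, C)): towers=[B/C/D; E/A] holding=-
step 5 (unstack(A, E)): towers=[B/C/D; E] holding=A
step 6 (stack(A, D)): towers=[B/C/D/A; E] holding=-

towers=[B/C/D/A; E] holding=-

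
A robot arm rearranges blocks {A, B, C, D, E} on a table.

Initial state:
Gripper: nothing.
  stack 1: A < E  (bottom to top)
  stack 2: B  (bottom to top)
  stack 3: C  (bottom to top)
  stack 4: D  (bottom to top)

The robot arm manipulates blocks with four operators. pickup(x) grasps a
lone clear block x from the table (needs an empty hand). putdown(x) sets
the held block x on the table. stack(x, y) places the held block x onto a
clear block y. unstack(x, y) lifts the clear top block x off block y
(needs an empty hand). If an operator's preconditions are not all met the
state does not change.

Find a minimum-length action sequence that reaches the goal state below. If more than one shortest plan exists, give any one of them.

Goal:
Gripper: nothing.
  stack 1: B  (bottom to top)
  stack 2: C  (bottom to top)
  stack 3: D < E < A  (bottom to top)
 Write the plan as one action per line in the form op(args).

step 1 (unstack(E, A)): towers=[A; B; C; D] holding=E
step 2 (stack(E, D)): towers=[A; B; C; D/E] holding=-
step 3 (pickup(A)): towers=[B; C; D/E] holding=A
step 4 (stack(A, E)): towers=[B; C; D/E/A] holding=-
goal check: towers=[B; C; D/E/A] holding=- — reached (length 4, optimal by BFS)

unstack(E, A)
stack(E, D)
pickup(A)
stack(A, E)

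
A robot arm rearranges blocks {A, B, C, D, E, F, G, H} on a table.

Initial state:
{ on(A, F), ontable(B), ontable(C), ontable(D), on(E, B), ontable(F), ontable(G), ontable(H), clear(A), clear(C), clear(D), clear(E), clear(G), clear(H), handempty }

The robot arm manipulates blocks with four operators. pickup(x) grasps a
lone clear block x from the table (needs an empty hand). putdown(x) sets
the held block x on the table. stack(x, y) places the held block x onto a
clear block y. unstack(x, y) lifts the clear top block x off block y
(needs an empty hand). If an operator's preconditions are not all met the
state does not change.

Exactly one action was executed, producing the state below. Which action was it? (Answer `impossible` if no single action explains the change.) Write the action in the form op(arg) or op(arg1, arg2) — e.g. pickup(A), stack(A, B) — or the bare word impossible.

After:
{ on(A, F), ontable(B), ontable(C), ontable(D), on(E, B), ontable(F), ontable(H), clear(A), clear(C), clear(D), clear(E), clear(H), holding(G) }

target: towers=[B/E; C; D; F/A; H] holding=G
         pickup(G) → towers=[B/E; C; D; F/A; H] holding=G  ← match
     unstack(A, F) → towers=[B/E; C; D; F; G; H] holding=A
     unstack(E, B) → towers=[B; C; D; F/A; G; H] holding=E
         pickup(H) → towers=[B/E; C; D; F/A; G] holding=H
         pickup(D) → towers=[B/E; C; F/A; G; H] holding=D
         pickup(C) → towers=[B/E; D; F/A; G; H] holding=C

pickup(G)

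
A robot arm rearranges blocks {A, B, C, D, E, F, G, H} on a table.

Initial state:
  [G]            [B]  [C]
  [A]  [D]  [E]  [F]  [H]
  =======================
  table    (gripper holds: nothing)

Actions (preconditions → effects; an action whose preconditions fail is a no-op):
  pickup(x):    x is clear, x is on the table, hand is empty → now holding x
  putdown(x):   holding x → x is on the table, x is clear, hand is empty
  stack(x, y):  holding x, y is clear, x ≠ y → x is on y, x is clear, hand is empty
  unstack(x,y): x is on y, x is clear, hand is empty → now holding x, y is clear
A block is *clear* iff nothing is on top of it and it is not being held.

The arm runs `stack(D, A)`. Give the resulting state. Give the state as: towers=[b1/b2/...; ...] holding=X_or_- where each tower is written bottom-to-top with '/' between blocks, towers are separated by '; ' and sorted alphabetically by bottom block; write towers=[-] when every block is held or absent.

before: towers=[A/G; D; E; F/B; H/C] holding=-
pre[stack(D, A)]: holding(D) fail, clear(A) fail, D≠A ok
holding(D), clear(A) unmet → stack(D, A) is a no-op
after:  towers=[A/G; D; E; F/B; H/C] holding=-

towers=[A/G; D; E; F/B; H/C] holding=-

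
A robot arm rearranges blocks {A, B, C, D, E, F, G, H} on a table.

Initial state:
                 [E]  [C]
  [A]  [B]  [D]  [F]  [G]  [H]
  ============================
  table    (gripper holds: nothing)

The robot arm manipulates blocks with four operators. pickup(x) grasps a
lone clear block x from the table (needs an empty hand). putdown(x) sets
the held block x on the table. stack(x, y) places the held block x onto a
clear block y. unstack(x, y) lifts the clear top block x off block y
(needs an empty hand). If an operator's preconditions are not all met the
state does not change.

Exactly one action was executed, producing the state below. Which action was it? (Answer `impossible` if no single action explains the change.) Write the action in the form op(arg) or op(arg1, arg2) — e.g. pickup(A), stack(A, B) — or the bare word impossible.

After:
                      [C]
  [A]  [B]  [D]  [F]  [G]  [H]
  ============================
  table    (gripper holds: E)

target: towers=[A; B; D; F; G/C; H] holding=E
         pickup(A) → towers=[B; D; F/E; G/C; H] holding=A
     unstack(E, F) → towers=[A; B; D; F; G/C; H] holding=E  ← match
         pickup(H) → towers=[A; B; D; F/E; G/C] holding=H
         pickup(B) → towers=[A; D; F/E; G/C; H] holding=B
         pickup(D) → towers=[A; B; F/E; G/C; H] holding=D
     unstack(C, G) → towers=[A; B; D; F/E; G; H] holding=C

unstack(E, F)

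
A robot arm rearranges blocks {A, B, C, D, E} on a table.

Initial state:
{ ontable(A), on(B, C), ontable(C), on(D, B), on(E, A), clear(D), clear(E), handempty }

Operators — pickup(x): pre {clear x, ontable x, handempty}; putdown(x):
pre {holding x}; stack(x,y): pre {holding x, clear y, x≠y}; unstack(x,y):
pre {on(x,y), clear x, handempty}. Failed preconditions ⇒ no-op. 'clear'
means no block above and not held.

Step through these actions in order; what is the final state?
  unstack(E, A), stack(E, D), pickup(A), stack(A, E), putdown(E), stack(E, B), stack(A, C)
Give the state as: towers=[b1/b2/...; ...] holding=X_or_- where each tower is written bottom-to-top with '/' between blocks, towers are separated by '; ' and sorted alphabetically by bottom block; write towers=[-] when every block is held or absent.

towers=[C/B/D/E/A] holding=-

step 1 (unstack(E, A)): towers=[A; C/B/D] holding=E
step 2 (stack(E, D)): towers=[A; C/B/D/E] holding=-
step 3 (pickup(A)): towers=[C/B/D/E] holding=A
step 4 (stack(A, E)): towers=[C/B/D/E/A] holding=-
step 5 (putdown(E)) [no-op]: towers=[C/B/D/E/A] holding=-
step 6 (stack(E, B)) [no-op]: towers=[C/B/D/E/A] holding=-
step 7 (stack(A, C)) [no-op]: towers=[C/B/D/E/A] holding=-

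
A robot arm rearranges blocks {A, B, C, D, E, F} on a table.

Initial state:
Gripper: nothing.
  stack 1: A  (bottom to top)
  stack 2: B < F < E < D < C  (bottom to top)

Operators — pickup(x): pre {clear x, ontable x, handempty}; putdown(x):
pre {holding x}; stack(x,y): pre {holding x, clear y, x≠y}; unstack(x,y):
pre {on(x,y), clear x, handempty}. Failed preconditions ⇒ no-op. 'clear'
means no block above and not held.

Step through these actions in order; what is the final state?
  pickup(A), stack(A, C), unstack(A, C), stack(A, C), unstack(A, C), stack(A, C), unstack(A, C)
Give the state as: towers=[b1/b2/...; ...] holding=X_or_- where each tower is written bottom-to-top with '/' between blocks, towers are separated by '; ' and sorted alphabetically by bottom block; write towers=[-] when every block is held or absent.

towers=[B/F/E/D/C] holding=A

step 1 (pickup(A)): towers=[B/F/E/D/C] holding=A
step 2 (stack(A, C)): towers=[B/F/E/D/C/A] holding=-
step 3 (unstack(A, C)): towers=[B/F/E/D/C] holding=A
step 4 (stack(A, C)): towers=[B/F/E/D/C/A] holding=-
step 5 (unstack(A, C)): towers=[B/F/E/D/C] holding=A
step 6 (stack(A, C)): towers=[B/F/E/D/C/A] holding=-
step 7 (unstack(A, C)): towers=[B/F/E/D/C] holding=A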